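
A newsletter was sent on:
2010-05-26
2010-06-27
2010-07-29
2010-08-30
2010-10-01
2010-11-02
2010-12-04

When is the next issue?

2011-01-05

The spacing is 32, 32, 32, 32, 32, 32 days — always 32 days.
2010-12-04 + 32 days = 2011-01-05.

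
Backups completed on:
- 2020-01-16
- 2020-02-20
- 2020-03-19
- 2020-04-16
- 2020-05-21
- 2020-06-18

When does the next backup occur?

2020-07-16

These are Thursdays at 28- or 35-day spacing (35, 28, 28, 35, 28).
The pattern: 3rd Thursday of the month.
3rd Thursday of July 2020: 2020-07-16.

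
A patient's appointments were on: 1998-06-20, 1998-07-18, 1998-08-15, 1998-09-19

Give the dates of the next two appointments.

1998-10-17, 1998-11-21

All dates are Saturdays, 28, 28, 35 days apart.
Specifically, the 3rd Saturday of each month.
3rd Saturday of October 1998: 1998-10-17.
3rd Saturday of November 1998: 1998-11-21.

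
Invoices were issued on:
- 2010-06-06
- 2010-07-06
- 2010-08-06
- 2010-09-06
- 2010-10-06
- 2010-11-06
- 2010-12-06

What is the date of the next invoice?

Gaps: 30, 31, 31, 30, 31, 30 days — not constant. Every event is on the 6th of the month.
Pattern: the 6th of each month.
Next: January 2011 → 2011-01-06.

2011-01-06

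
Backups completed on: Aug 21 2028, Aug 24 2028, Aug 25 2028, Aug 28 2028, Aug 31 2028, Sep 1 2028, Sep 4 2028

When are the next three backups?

The gap pattern 3, 1, 3, 3, 1, 3 repeats every 3 events.
These are the Mondays, Thursdays and Fridays of each week.
The following Thursday is Sep 7 2028.
The following Friday is Sep 8 2028.
The following Monday is Sep 11 2028.

Sep 7 2028, Sep 8 2028, Sep 11 2028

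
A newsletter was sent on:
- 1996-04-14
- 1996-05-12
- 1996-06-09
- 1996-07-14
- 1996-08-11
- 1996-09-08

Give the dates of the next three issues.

1996-10-13, 1996-11-10, 1996-12-08

Gaps: 28, 28, 35, 28, 28 days — a mix of 28 and 35. Every date is a Sunday.
Each is the 2nd Sunday of its month.
2nd Sunday of October 1996: 1996-10-13.
2nd Sunday of November 1996: 1996-11-10.
2nd Sunday of December 1996: 1996-12-08.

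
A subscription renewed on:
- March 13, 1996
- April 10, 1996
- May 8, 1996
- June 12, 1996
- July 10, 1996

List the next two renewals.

August 14, 1996; September 11, 1996

Gaps: 28, 28, 35, 28 days — a mix of 28 and 35. Every date is a Wednesday.
Each is the 2nd Wednesday of its month.
2nd Wednesday of August 1996: August 14, 1996.
2nd Wednesday of September 1996: September 11, 1996.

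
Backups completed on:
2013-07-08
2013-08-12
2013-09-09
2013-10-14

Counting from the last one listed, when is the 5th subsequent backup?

2014-03-10

These are Mondays at 28- or 35-day spacing (35, 28, 35).
The pattern: 2nd Monday of the month.
2nd Monday of November 2013: 2013-11-11.
2nd Monday of December 2013: 2013-12-09.
2nd Monday of January 2014: 2014-01-13.
2nd Monday of February 2014: 2014-02-10.
March 2014 — 2nd Monday is 2014-03-10.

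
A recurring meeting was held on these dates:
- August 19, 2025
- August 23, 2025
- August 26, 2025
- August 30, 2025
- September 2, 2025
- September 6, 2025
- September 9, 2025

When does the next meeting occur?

September 13, 2025

Every event lands on a Tuesday or Saturday (gaps cycle 4, 3, 4, 3, 4, 3).
So the schedule is: every Tuesday and Saturday.
Next Saturday: September 13, 2025.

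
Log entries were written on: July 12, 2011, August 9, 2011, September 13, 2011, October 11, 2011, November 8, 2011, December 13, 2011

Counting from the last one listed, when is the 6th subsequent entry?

June 12, 2012

These are Tuesdays at 28- or 35-day spacing (28, 35, 28, 28, 35).
The pattern: 2nd Tuesday of the month.
2nd Tuesday of January 2012: January 10, 2012.
2nd Tuesday of February 2012: February 14, 2012.
March 2012 — 2nd Tuesday is March 13, 2012.
April 2012 — 2nd Tuesday is April 10, 2012.
2nd Tuesday of May 2012: May 8, 2012.
2nd Tuesday of June 2012: June 12, 2012.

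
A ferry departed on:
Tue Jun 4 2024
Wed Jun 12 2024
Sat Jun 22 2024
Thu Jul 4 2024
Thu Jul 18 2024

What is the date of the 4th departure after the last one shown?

Wed Oct 2 2024

Intervals are 8, 10, 12, 14 days — an arithmetic progression with common difference 2.
Next gap: 16 days. Thu Jul 18 2024 + 16 days = Sat Aug 3 2024.
Next gap: 18 days. Sat Aug 3 2024 + 18 days = Wed Aug 21 2024.
Next gap: 20 days. Wed Aug 21 2024 + 20 days = Tue Sep 10 2024.
Next gap: 22 days. Tue Sep 10 2024 + 22 days = Wed Oct 2 2024.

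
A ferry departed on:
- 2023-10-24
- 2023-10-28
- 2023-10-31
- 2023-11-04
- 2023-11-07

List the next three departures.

2023-11-11, 2023-11-14, 2023-11-18

Gaps: 4, 3, 4, 3 days — not constant, but cyclic with period 2.
The events fall on every Tuesday and Saturday.
Next Saturday: 2023-11-11.
The following Tuesday is 2023-11-14.
Next Saturday: 2023-11-18.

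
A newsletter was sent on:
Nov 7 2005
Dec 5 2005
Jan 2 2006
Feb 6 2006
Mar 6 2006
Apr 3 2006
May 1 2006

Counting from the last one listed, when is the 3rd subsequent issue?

These are Mondays at 28- or 35-day spacing (28, 28, 35, 28, 28, 28).
The pattern: 1st Monday of the month.
June 2006 — 1st Monday is Jun 5 2006.
1st Monday of July 2006: Jul 3 2006.
1st Monday of August 2006: Aug 7 2006.

Aug 7 2006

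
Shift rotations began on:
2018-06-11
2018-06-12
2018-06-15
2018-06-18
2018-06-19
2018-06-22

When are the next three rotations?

Gaps: 1, 3, 3, 1, 3 days — not constant, but cyclic with period 3.
The events fall on every Monday, Tuesday and Friday.
The following Monday is 2018-06-25.
Next Tuesday: 2018-06-26.
Next Friday: 2018-06-29.

2018-06-25, 2018-06-26, 2018-06-29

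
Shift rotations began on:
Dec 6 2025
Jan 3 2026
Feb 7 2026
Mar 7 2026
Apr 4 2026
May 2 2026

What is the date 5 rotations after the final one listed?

Oct 3 2026

Gaps: 28, 35, 28, 28, 28 days — a mix of 28 and 35. Every date is a Saturday.
Each is the 1st Saturday of its month.
June 2026 — 1st Saturday is Jun 6 2026.
July 2026 — 1st Saturday is Jul 4 2026.
August 2026 — 1st Saturday is Aug 1 2026.
1st Saturday of September 2026: Sep 5 2026.
October 2026 — 1st Saturday is Oct 3 2026.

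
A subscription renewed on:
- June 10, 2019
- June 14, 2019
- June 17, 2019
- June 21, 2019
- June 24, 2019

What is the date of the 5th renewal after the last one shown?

Every event lands on a Monday or Friday (gaps cycle 4, 3, 4, 3).
So the schedule is: every Monday and Friday.
Next Friday: June 28, 2019.
The following Monday is July 1, 2019.
The following Friday is July 5, 2019.
Next Monday: July 8, 2019.
The following Friday is July 12, 2019.

July 12, 2019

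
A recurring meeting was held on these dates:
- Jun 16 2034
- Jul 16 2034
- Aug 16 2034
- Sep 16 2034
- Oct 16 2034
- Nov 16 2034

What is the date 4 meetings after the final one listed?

Mar 16 2035

The day-of-month is always 16 (30, 31, 31, 30, 31 days between events).
So this recurs on the 16th of each month.
December 2034: Dec 16 2034.
Next: January 2035 → Jan 16 2035.
Next: February 2035 → Feb 16 2035.
Next: March 2035 → Mar 16 2035.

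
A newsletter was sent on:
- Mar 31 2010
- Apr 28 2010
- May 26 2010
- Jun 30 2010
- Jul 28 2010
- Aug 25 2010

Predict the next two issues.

Sep 29 2010, Oct 27 2010

All Wednesdays; the gaps (28, 28, 35, 28, 28) vary with month length.
This is the last Wednesday of each month.
September 2010 ends with Wednesday Sep 29 2010.
October 2010 ends with Wednesday Oct 27 2010.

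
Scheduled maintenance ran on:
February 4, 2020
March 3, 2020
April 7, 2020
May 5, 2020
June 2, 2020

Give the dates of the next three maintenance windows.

July 7, 2020; August 4, 2020; September 1, 2020

Gaps: 28, 35, 28, 28 days — a mix of 28 and 35. Every date is a Tuesday.
Each is the 1st Tuesday of its month.
1st Tuesday of July 2020: July 7, 2020.
1st Tuesday of August 2020: August 4, 2020.
1st Tuesday of September 2020: September 1, 2020.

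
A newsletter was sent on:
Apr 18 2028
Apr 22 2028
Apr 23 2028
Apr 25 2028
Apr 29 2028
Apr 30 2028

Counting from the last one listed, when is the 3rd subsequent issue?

May 7 2028

Gaps: 4, 1, 2, 4, 1 days — not constant, but cyclic with period 3.
The events fall on every Tuesday, Saturday and Sunday.
The following Tuesday is May 2 2028.
Next Saturday: May 6 2028.
The following Sunday is May 7 2028.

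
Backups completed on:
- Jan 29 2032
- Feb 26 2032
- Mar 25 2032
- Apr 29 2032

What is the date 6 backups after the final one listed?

Oct 28 2032

All Thursdays; the gaps (28, 28, 35) vary with month length.
This is the last Thursday of each month.
Last Thursday of May 2032: May 27 2032.
June 2032 ends with Thursday Jun 24 2032.
Last Thursday of July 2032: Jul 29 2032.
Last Thursday of August 2032: Aug 26 2032.
September 2032 ends with Thursday Sep 30 2032.
Last Thursday of October 2032: Oct 28 2032.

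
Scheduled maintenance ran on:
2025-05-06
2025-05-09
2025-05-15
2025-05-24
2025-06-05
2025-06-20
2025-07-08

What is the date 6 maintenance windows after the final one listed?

Gaps: 3, 6, 9, 12, 15, 18 days — each gap is 3 larger than the previous one.
Next gap: 21 days. 2025-07-08 + 21 days = 2025-07-29.
Next gap: 24 days. 2025-07-29 + 24 days = 2025-08-22.
Next gap: 27 days. 2025-08-22 + 27 days = 2025-09-18.
Next gap: 30 days. 2025-09-18 + 30 days = 2025-10-18.
Next gap: 33 days. 2025-10-18 + 33 days = 2025-11-20.
Next gap: 36 days. 2025-11-20 + 36 days = 2025-12-26.

2025-12-26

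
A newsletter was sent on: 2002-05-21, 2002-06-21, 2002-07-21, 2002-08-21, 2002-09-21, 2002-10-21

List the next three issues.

Gaps: 31, 30, 31, 31, 30 days — not constant. Every event is on the 21st of the month.
Pattern: the 21st of each month.
Next: November 2002 → 2002-11-21.
December 2002: 2002-12-21.
January 2003: 2003-01-21.

2002-11-21, 2002-12-21, 2003-01-21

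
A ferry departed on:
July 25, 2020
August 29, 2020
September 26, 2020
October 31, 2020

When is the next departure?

All Saturdays; the gaps (35, 28, 35) vary with month length.
This is the last Saturday of each month.
Last Saturday of November 2020: November 28, 2020.

November 28, 2020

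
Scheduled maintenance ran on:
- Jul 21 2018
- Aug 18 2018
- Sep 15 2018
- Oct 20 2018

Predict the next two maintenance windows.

Nov 17 2018, Dec 15 2018

Gaps: 28, 28, 35 days — a mix of 28 and 35. Every date is a Saturday.
Each is the 3rd Saturday of its month.
November 2018 — 3rd Saturday is Nov 17 2018.
3rd Saturday of December 2018: Dec 15 2018.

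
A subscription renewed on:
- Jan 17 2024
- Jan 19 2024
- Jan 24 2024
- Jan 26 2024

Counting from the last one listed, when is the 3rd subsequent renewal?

Every event lands on a Wednesday or Friday (gaps cycle 2, 5, 2).
So the schedule is: every Wednesday and Friday.
Next Wednesday: Jan 31 2024.
Next Friday: Feb 2 2024.
The following Wednesday is Feb 7 2024.

Feb 7 2024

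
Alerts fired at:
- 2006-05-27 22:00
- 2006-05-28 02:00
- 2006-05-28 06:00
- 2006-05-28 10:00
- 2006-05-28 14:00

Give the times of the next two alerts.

2006-05-28 18:00, 2006-05-28 22:00

Spacing: 4, 4, 4, 4 h — constant 4 h.
2006-05-28 14:00 + 4 h = 2006-05-28 18:00.
2006-05-28 18:00 + 4 h = 2006-05-28 22:00.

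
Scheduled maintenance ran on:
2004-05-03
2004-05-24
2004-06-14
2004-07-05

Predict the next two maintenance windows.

2004-07-26, 2004-08-16

Gaps between consecutive events: 21, 21, 21 days — a constant 21-day interval.
2004-07-05 + 21 days = 2004-07-26.
2004-07-26 + 21 days = 2004-08-16.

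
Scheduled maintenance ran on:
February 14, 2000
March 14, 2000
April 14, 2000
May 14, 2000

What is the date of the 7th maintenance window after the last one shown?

December 14, 2000

Each date is the 14th; the gaps (29, 31, 30) track the month lengths.
The rule is the 14th of each month.
Next: June 2000 → June 14, 2000.
July 2000: July 14, 2000.
August 2000: August 14, 2000.
Next: September 2000 → September 14, 2000.
Next: October 2000 → October 14, 2000.
November 2000: November 14, 2000.
Next: December 2000 → December 14, 2000.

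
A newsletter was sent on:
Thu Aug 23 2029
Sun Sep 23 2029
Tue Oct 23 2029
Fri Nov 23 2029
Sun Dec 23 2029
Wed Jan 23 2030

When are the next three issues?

The day-of-month is always 23 (31, 30, 31, 30, 31 days between events).
So this recurs on the 23rd of each month.
Next: February 2030 → Sat Feb 23 2030.
Next: March 2030 → Sat Mar 23 2030.
April 2030: Tue Apr 23 2030.

Sat Feb 23 2030, Sat Mar 23 2030, Tue Apr 23 2030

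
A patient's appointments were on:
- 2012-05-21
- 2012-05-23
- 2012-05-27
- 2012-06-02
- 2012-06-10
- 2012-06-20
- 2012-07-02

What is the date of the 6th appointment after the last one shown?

Gaps: 2, 4, 6, 8, 10, 12 days — each gap is 2 larger than the previous one.
Next gap: 14 days. 2012-07-02 + 14 days = 2012-07-16.
Next gap: 16 days. 2012-07-16 + 16 days = 2012-08-01.
Next gap: 18 days. 2012-08-01 + 18 days = 2012-08-19.
Next gap: 20 days. 2012-08-19 + 20 days = 2012-09-08.
Next gap: 22 days. 2012-09-08 + 22 days = 2012-09-30.
Next gap: 24 days. 2012-09-30 + 24 days = 2012-10-24.

2012-10-24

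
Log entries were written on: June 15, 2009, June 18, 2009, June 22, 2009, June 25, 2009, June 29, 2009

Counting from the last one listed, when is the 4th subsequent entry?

July 13, 2009

Every event lands on a Monday or Thursday (gaps cycle 3, 4, 3, 4).
So the schedule is: every Monday and Thursday.
Next Thursday: July 2, 2009.
The following Monday is July 6, 2009.
Next Thursday: July 9, 2009.
Next Monday: July 13, 2009.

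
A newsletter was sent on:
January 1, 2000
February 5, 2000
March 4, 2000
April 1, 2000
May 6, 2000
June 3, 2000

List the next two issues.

July 1, 2000; August 5, 2000

All dates are Saturdays, 35, 28, 28, 35, 28 days apart.
Specifically, the 1st Saturday of each month.
July 2000 — 1st Saturday is July 1, 2000.
August 2000 — 1st Saturday is August 5, 2000.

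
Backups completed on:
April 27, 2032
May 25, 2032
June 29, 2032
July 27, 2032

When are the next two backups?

These are Tuesdays with 28, 35, 28-day gaps.
Each is the final Tuesday of its month — June 29, 2032 is past the 28th, so '4th Tuesday' doesn't fit.
Last Tuesday of August 2032: August 31, 2032.
September 2032 ends with Tuesday September 28, 2032.

August 31, 2032; September 28, 2032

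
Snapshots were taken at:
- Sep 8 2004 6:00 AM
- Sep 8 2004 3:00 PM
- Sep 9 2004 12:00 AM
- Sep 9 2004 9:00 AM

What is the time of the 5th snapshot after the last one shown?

Gaps: 9, 9, 9 hours — each event is 9 hours after the previous one.
Sep 9 2004 9:00 AM + 9 h = Sep 9 2004 6:00 PM.
Sep 9 2004 6:00 PM + 9 h = Sep 10 2004 3:00 AM.
Sep 10 2004 3:00 AM + 9 h = Sep 10 2004 12:00 PM.
Sep 10 2004 12:00 PM + 9 h = Sep 10 2004 9:00 PM.
Sep 10 2004 9:00 PM + 9 h = Sep 11 2004 6:00 AM.

Sep 11 2004 6:00 AM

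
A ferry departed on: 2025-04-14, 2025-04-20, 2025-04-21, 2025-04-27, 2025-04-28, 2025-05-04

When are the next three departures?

Gaps: 6, 1, 6, 1, 6 days — not constant, but cyclic with period 2.
The events fall on every Monday and Sunday.
Next Monday: 2025-05-05.
The following Sunday is 2025-05-11.
Next Monday: 2025-05-12.

2025-05-05, 2025-05-11, 2025-05-12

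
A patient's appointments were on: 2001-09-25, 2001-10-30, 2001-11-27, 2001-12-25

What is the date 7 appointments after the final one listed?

2002-07-30

Every date is a Tuesday; gaps 35, 28, 28 days.
Each is the last Tuesday of its month (at least one falls on the 29th or later, ruling out '4th Tuesday').
January 2002 ends with Tuesday 2002-01-29.
Last Tuesday of February 2002: 2002-02-26.
March 2002 ends with Tuesday 2002-03-26.
April 2002 ends with Tuesday 2002-04-30.
Last Tuesday of May 2002: 2002-05-28.
June 2002 ends with Tuesday 2002-06-25.
July 2002 ends with Tuesday 2002-07-30.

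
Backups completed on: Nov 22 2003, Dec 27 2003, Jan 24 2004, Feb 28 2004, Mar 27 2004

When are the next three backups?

Apr 24 2004, May 22 2004, Jun 26 2004

Gaps: 35, 28, 35, 28 days — a mix of 28 and 35. Every date is a Saturday.
Each is the 4th Saturday of its month.
April 2004 — 4th Saturday is Apr 24 2004.
May 2004 — 4th Saturday is May 22 2004.
4th Saturday of June 2004: Jun 26 2004.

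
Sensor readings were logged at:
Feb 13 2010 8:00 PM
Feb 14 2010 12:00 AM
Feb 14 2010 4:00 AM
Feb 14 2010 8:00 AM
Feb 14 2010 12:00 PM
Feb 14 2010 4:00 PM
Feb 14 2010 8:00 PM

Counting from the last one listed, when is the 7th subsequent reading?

Gaps: 4, 4, 4, 4, 4, 4 hours — each event is 4 hours after the previous one.
Feb 14 2010 8:00 PM + 4 h = Feb 15 2010 12:00 AM.
Feb 15 2010 12:00 AM + 4 h = Feb 15 2010 4:00 AM.
Feb 15 2010 4:00 AM + 4 h = Feb 15 2010 8:00 AM.
Feb 15 2010 8:00 AM + 4 h = Feb 15 2010 12:00 PM.
Feb 15 2010 12:00 PM + 4 h = Feb 15 2010 4:00 PM.
Feb 15 2010 4:00 PM + 4 h = Feb 15 2010 8:00 PM.
Feb 15 2010 8:00 PM + 4 h = Feb 16 2010 12:00 AM.

Feb 16 2010 12:00 AM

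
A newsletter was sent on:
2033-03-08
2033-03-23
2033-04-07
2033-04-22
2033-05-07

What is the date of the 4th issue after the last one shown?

2033-07-06

Gaps between consecutive events: 15, 15, 15, 15 days — a constant 15-day interval.
2033-05-07 + 15 days = 2033-05-22.
2033-05-22 + 15 days = 2033-06-06.
2033-06-06 + 15 days = 2033-06-21.
2033-06-21 + 15 days = 2033-07-06.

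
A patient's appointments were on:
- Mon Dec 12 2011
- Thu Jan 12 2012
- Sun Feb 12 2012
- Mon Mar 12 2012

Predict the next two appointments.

The day-of-month is always 12 (31, 31, 29 days between events).
So this recurs on the 12th of each month.
Next: April 2012 → Thu Apr 12 2012.
May 2012: Sat May 12 2012.

Thu Apr 12 2012, Sat May 12 2012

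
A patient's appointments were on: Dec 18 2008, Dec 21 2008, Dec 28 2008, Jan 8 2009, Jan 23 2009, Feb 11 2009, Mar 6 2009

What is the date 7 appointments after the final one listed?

Dec 4 2009

Intervals are 3, 7, 11, 15, 19, 23 days — an arithmetic progression with common difference 4.
Next gap: 27 days. Mar 6 2009 + 27 days = Apr 2 2009.
Next gap: 31 days. Apr 2 2009 + 31 days = May 3 2009.
Next gap: 35 days. May 3 2009 + 35 days = Jun 7 2009.
Next gap: 39 days. Jun 7 2009 + 39 days = Jul 16 2009.
Next gap: 43 days. Jul 16 2009 + 43 days = Aug 28 2009.
Next gap: 47 days. Aug 28 2009 + 47 days = Oct 14 2009.
Next gap: 51 days. Oct 14 2009 + 51 days = Dec 4 2009.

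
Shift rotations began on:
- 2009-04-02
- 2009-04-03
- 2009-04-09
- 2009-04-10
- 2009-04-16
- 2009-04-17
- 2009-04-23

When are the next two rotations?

2009-04-24, 2009-04-30

The gap pattern 1, 6, 1, 6, 1, 6 repeats every 2 events.
These are the Thursdays and Fridays of each week.
The following Friday is 2009-04-24.
The following Thursday is 2009-04-30.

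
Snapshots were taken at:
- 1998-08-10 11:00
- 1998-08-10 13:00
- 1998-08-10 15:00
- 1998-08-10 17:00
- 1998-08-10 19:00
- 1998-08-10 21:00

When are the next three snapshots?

1998-08-10 23:00, 1998-08-11 01:00, 1998-08-11 03:00

Spacing: 2, 2, 2, 2, 2 h — constant 2 h.
1998-08-10 21:00 + 2 h = 1998-08-10 23:00.
1998-08-10 23:00 + 2 h = 1998-08-11 01:00.
1998-08-11 01:00 + 2 h = 1998-08-11 03:00.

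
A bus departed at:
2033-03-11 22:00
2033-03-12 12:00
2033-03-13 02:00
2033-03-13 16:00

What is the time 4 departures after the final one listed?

Gaps: 14, 14, 14 hours — each event is 14 hours after the previous one.
2033-03-13 16:00 + 14 h = 2033-03-14 06:00.
2033-03-14 06:00 + 14 h = 2033-03-14 20:00.
2033-03-14 20:00 + 14 h = 2033-03-15 10:00.
2033-03-15 10:00 + 14 h = 2033-03-16 00:00.

2033-03-16 00:00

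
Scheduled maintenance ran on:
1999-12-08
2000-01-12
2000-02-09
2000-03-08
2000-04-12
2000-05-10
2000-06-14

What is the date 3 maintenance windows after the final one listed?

2000-09-13

Gaps: 35, 28, 28, 35, 28, 35 days — a mix of 28 and 35. Every date is a Wednesday.
Each is the 2nd Wednesday of its month.
2nd Wednesday of July 2000: 2000-07-12.
2nd Wednesday of August 2000: 2000-08-09.
September 2000 — 2nd Wednesday is 2000-09-13.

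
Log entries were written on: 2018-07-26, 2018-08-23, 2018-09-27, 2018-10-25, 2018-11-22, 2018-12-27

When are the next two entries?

All dates are Thursdays, 28, 35, 28, 28, 35 days apart.
Specifically, the 4th Thursday of each month.
January 2019 — 4th Thursday is 2019-01-24.
4th Thursday of February 2019: 2019-02-28.

2019-01-24, 2019-02-28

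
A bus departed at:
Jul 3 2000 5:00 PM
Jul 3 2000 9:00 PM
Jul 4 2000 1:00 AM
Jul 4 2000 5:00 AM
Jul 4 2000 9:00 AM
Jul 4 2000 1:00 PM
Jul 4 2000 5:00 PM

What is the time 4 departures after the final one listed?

Jul 5 2000 9:00 AM

The interval is a steady 4 hours (4, 4, 4, 4, 4, 4).
Jul 4 2000 5:00 PM + 4 h = Jul 4 2000 9:00 PM.
Jul 4 2000 9:00 PM + 4 h = Jul 5 2000 1:00 AM.
Jul 5 2000 1:00 AM + 4 h = Jul 5 2000 5:00 AM.
Jul 5 2000 5:00 AM + 4 h = Jul 5 2000 9:00 AM.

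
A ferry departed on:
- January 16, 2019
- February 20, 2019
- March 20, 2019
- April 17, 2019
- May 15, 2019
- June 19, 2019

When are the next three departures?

July 17, 2019; August 21, 2019; September 18, 2019

All dates are Wednesdays, 35, 28, 28, 28, 35 days apart.
Specifically, the 3rd Wednesday of each month.
3rd Wednesday of July 2019: July 17, 2019.
August 2019 — 3rd Wednesday is August 21, 2019.
3rd Wednesday of September 2019: September 18, 2019.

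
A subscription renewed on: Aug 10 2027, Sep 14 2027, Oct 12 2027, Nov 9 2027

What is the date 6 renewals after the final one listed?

All dates are Tuesdays, 35, 28, 28 days apart.
Specifically, the 2nd Tuesday of each month.
2nd Tuesday of December 2027: Dec 14 2027.
2nd Tuesday of January 2028: Jan 11 2028.
February 2028 — 2nd Tuesday is Feb 8 2028.
2nd Tuesday of March 2028: Mar 14 2028.
2nd Tuesday of April 2028: Apr 11 2028.
May 2028 — 2nd Tuesday is May 9 2028.

May 9 2028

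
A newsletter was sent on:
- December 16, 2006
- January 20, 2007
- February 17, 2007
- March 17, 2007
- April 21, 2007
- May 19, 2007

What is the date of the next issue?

These are Saturdays at 28- or 35-day spacing (35, 28, 28, 35, 28).
The pattern: 3rd Saturday of the month.
June 2007 — 3rd Saturday is June 16, 2007.

June 16, 2007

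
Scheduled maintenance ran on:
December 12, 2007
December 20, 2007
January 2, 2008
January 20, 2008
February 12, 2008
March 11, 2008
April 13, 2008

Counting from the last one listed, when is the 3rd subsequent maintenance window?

August 20, 2008

The spacing grows by 5 each time: 8, 13, 18, 23, 28, 33 days.
Next gap: 38 days. April 13, 2008 + 38 days = May 21, 2008.
Next gap: 43 days. May 21, 2008 + 43 days = July 3, 2008.
Next gap: 48 days. July 3, 2008 + 48 days = August 20, 2008.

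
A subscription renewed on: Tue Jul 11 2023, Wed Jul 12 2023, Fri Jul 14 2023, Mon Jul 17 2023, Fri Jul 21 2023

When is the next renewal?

Wed Jul 26 2023

The spacing grows by 1 each time: 1, 2, 3, 4 days.
Next gap: 5 days. Fri Jul 21 2023 + 5 days = Wed Jul 26 2023.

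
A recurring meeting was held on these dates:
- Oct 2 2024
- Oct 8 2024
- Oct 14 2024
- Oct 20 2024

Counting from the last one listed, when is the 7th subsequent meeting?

The spacing is 6, 6, 6 days — always 6 days.
Oct 20 2024 + 6 days = Oct 26 2024.
Oct 26 2024 + 6 days = Nov 1 2024.
Nov 1 2024 + 6 days = Nov 7 2024.
Nov 7 2024 + 6 days = Nov 13 2024.
Nov 13 2024 + 6 days = Nov 19 2024.
Nov 19 2024 + 6 days = Nov 25 2024.
Nov 25 2024 + 6 days = Dec 1 2024.

Dec 1 2024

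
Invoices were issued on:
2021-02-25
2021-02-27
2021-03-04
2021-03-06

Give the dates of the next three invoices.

2021-03-11, 2021-03-13, 2021-03-18

The gap pattern 2, 5, 2 repeats every 2 events.
These are the Thursdays and Saturdays of each week.
The following Thursday is 2021-03-11.
The following Saturday is 2021-03-13.
The following Thursday is 2021-03-18.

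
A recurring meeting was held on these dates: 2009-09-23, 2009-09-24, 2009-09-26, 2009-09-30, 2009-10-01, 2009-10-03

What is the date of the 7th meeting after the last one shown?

2009-10-21

Every event lands on a Wednesday or Thursday or Saturday (gaps cycle 1, 2, 4, 1, 2).
So the schedule is: every Wednesday, Thursday and Saturday.
The following Wednesday is 2009-10-07.
The following Thursday is 2009-10-08.
The following Saturday is 2009-10-10.
The following Wednesday is 2009-10-14.
Next Thursday: 2009-10-15.
The following Saturday is 2009-10-17.
The following Wednesday is 2009-10-21.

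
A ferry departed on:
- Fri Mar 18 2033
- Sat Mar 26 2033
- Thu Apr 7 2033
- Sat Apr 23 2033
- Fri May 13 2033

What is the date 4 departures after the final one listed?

Sat Sep 10 2033

Intervals are 8, 12, 16, 20 days — an arithmetic progression with common difference 4.
Next gap: 24 days. Fri May 13 2033 + 24 days = Mon Jun 6 2033.
Next gap: 28 days. Mon Jun 6 2033 + 28 days = Mon Jul 4 2033.
Next gap: 32 days. Mon Jul 4 2033 + 32 days = Fri Aug 5 2033.
Next gap: 36 days. Fri Aug 5 2033 + 36 days = Sat Sep 10 2033.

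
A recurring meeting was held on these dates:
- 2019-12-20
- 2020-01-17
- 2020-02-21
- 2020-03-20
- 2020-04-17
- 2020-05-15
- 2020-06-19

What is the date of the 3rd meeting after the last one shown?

2020-09-18

These are Fridays at 28- or 35-day spacing (28, 35, 28, 28, 28, 35).
The pattern: 3rd Friday of the month.
July 2020 — 3rd Friday is 2020-07-17.
3rd Friday of August 2020: 2020-08-21.
September 2020 — 3rd Friday is 2020-09-18.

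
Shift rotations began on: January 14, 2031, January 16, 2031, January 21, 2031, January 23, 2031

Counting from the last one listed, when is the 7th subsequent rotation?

February 18, 2031

Every event lands on a Tuesday or Thursday (gaps cycle 2, 5, 2).
So the schedule is: every Tuesday and Thursday.
The following Tuesday is January 28, 2031.
Next Thursday: January 30, 2031.
The following Tuesday is February 4, 2031.
The following Thursday is February 6, 2031.
Next Tuesday: February 11, 2031.
The following Thursday is February 13, 2031.
Next Tuesday: February 18, 2031.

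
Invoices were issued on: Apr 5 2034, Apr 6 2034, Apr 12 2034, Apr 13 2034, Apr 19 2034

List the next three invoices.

The gap pattern 1, 6, 1, 6 repeats every 2 events.
These are the Wednesdays and Thursdays of each week.
The following Thursday is Apr 20 2034.
Next Wednesday: Apr 26 2034.
The following Thursday is Apr 27 2034.

Apr 20 2034, Apr 26 2034, Apr 27 2034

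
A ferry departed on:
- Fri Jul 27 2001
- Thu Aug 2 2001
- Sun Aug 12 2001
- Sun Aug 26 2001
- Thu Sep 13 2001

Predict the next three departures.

The spacing grows by 4 each time: 6, 10, 14, 18 days.
Next gap: 22 days. Thu Sep 13 2001 + 22 days = Fri Oct 5 2001.
Next gap: 26 days. Fri Oct 5 2001 + 26 days = Wed Oct 31 2001.
Next gap: 30 days. Wed Oct 31 2001 + 30 days = Fri Nov 30 2001.

Fri Oct 5 2001, Wed Oct 31 2001, Fri Nov 30 2001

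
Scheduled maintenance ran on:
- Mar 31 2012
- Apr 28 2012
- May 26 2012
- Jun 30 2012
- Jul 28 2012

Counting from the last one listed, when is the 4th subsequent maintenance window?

Every date is a Saturday; gaps 28, 28, 35, 28 days.
Each is the last Saturday of its month (at least one falls on the 29th or later, ruling out '4th Saturday').
August 2012 ends with Saturday Aug 25 2012.
September 2012 ends with Saturday Sep 29 2012.
October 2012 ends with Saturday Oct 27 2012.
Last Saturday of November 2012: Nov 24 2012.

Nov 24 2012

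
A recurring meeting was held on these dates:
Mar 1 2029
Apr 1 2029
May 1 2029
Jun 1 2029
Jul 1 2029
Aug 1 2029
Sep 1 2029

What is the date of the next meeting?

Each date is the 1st; the gaps (31, 30, 31, 30, 31, 31) track the month lengths.
The rule is the 1st of each month.
October 2029: Oct 1 2029.

Oct 1 2029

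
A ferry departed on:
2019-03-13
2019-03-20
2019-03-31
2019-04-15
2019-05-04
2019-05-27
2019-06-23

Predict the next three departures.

2019-07-24, 2019-08-28, 2019-10-06

Intervals are 7, 11, 15, 19, 23, 27 days — an arithmetic progression with common difference 4.
Next gap: 31 days. 2019-06-23 + 31 days = 2019-07-24.
Next gap: 35 days. 2019-07-24 + 35 days = 2019-08-28.
Next gap: 39 days. 2019-08-28 + 39 days = 2019-10-06.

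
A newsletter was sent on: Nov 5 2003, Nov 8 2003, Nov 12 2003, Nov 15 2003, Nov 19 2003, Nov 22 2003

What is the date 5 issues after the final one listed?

Every event lands on a Wednesday or Saturday (gaps cycle 3, 4, 3, 4, 3).
So the schedule is: every Wednesday and Saturday.
The following Wednesday is Nov 26 2003.
Next Saturday: Nov 29 2003.
The following Wednesday is Dec 3 2003.
Next Saturday: Dec 6 2003.
Next Wednesday: Dec 10 2003.

Dec 10 2003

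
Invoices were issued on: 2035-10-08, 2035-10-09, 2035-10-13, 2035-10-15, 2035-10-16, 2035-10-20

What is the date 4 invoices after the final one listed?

Every event lands on a Monday or Tuesday or Saturday (gaps cycle 1, 4, 2, 1, 4).
So the schedule is: every Monday, Tuesday and Saturday.
The following Monday is 2035-10-22.
Next Tuesday: 2035-10-23.
The following Saturday is 2035-10-27.
The following Monday is 2035-10-29.

2035-10-29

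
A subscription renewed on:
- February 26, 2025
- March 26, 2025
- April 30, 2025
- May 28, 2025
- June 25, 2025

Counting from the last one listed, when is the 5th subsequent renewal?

Every date is a Wednesday; gaps 28, 35, 28, 28 days.
Each is the last Wednesday of its month (at least one falls on the 29th or later, ruling out '4th Wednesday').
Last Wednesday of July 2025: July 30, 2025.
August 2025 ends with Wednesday August 27, 2025.
September 2025 ends with Wednesday September 24, 2025.
October 2025 ends with Wednesday October 29, 2025.
Last Wednesday of November 2025: November 26, 2025.

November 26, 2025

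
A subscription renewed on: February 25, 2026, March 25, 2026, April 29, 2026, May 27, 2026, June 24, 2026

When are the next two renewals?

Every date is a Wednesday; gaps 28, 35, 28, 28 days.
Each is the last Wednesday of its month (at least one falls on the 29th or later, ruling out '4th Wednesday').
July 2026 ends with Wednesday July 29, 2026.
August 2026 ends with Wednesday August 26, 2026.

July 29, 2026; August 26, 2026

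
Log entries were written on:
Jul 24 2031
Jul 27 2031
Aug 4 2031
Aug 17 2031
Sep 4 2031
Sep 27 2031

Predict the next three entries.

Oct 25 2031, Nov 27 2031, Jan 4 2032

The spacing grows by 5 each time: 3, 8, 13, 18, 23 days.
Next gap: 28 days. Sep 27 2031 + 28 days = Oct 25 2031.
Next gap: 33 days. Oct 25 2031 + 33 days = Nov 27 2031.
Next gap: 38 days. Nov 27 2031 + 38 days = Jan 4 2032.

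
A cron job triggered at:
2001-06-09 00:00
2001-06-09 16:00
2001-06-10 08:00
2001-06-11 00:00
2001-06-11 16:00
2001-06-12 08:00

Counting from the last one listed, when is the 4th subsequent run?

2001-06-15 00:00

Gaps: 16, 16, 16, 16, 16 hours — each event is 16 hours after the previous one.
2001-06-12 08:00 + 16 h = 2001-06-13 00:00.
2001-06-13 00:00 + 16 h = 2001-06-13 16:00.
2001-06-13 16:00 + 16 h = 2001-06-14 08:00.
2001-06-14 08:00 + 16 h = 2001-06-15 00:00.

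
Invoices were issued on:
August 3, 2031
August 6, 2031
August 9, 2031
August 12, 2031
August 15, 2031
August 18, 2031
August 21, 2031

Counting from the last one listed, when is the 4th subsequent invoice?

The spacing is 3, 3, 3, 3, 3, 3 days — always 3 days.
August 21, 2031 + 3 days = August 24, 2031.
August 24, 2031 + 3 days = August 27, 2031.
August 27, 2031 + 3 days = August 30, 2031.
August 30, 2031 + 3 days = September 2, 2031.

September 2, 2031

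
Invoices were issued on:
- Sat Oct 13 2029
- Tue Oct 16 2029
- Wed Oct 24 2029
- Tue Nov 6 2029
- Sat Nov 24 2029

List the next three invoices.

Mon Dec 17 2029, Mon Jan 14 2030, Sat Feb 16 2030

Gaps: 3, 8, 13, 18 days — each gap is 5 larger than the previous one.
Next gap: 23 days. Sat Nov 24 2029 + 23 days = Mon Dec 17 2029.
Next gap: 28 days. Mon Dec 17 2029 + 28 days = Mon Jan 14 2030.
Next gap: 33 days. Mon Jan 14 2030 + 33 days = Sat Feb 16 2030.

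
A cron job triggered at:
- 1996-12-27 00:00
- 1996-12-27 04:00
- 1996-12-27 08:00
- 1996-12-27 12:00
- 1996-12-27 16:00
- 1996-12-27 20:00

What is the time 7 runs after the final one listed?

Gaps: 4, 4, 4, 4, 4 hours — each event is 4 hours after the previous one.
1996-12-27 20:00 + 4 h = 1996-12-28 00:00.
1996-12-28 00:00 + 4 h = 1996-12-28 04:00.
1996-12-28 04:00 + 4 h = 1996-12-28 08:00.
1996-12-28 08:00 + 4 h = 1996-12-28 12:00.
1996-12-28 12:00 + 4 h = 1996-12-28 16:00.
1996-12-28 16:00 + 4 h = 1996-12-28 20:00.
1996-12-28 20:00 + 4 h = 1996-12-29 00:00.

1996-12-29 00:00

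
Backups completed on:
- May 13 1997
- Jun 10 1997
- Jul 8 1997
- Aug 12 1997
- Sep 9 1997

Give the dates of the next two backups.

These are Tuesdays at 28- or 35-day spacing (28, 28, 35, 28).
The pattern: 2nd Tuesday of the month.
2nd Tuesday of October 1997: Oct 14 1997.
2nd Tuesday of November 1997: Nov 11 1997.

Oct 14 1997, Nov 11 1997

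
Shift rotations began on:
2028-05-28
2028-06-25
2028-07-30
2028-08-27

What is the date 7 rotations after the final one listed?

2029-03-25

Every date is a Sunday; gaps 28, 35, 28 days.
Each is the last Sunday of its month (at least one falls on the 29th or later, ruling out '4th Sunday').
Last Sunday of September 2028: 2028-09-24.
Last Sunday of October 2028: 2028-10-29.
November 2028 ends with Sunday 2028-11-26.
December 2028 ends with Sunday 2028-12-31.
Last Sunday of January 2029: 2029-01-28.
Last Sunday of February 2029: 2029-02-25.
March 2029 ends with Sunday 2029-03-25.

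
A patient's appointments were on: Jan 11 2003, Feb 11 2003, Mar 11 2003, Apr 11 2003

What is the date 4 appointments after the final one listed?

The day-of-month is always 11 (31, 28, 31 days between events).
So this recurs on the 11th of each month.
Next: May 2003 → May 11 2003.
June 2003: Jun 11 2003.
July 2003: Jul 11 2003.
Next: August 2003 → Aug 11 2003.

Aug 11 2003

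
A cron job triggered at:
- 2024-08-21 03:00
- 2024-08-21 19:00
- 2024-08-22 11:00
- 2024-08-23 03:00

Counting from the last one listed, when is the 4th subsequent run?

Gaps: 16, 16, 16 hours — each event is 16 hours after the previous one.
2024-08-23 03:00 + 16 h = 2024-08-23 19:00.
2024-08-23 19:00 + 16 h = 2024-08-24 11:00.
2024-08-24 11:00 + 16 h = 2024-08-25 03:00.
2024-08-25 03:00 + 16 h = 2024-08-25 19:00.

2024-08-25 19:00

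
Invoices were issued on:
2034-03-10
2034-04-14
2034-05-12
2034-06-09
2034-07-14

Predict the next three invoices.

All dates are Fridays, 35, 28, 28, 35 days apart.
Specifically, the 2nd Friday of each month.
2nd Friday of August 2034: 2034-08-11.
2nd Friday of September 2034: 2034-09-08.
October 2034 — 2nd Friday is 2034-10-13.

2034-08-11, 2034-09-08, 2034-10-13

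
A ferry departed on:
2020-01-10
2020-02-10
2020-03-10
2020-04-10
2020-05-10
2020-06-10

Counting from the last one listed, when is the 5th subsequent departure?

Each date is the 10th; the gaps (31, 29, 31, 30, 31) track the month lengths.
The rule is the 10th of each month.
Next: July 2020 → 2020-07-10.
August 2020: 2020-08-10.
September 2020: 2020-09-10.
October 2020: 2020-10-10.
November 2020: 2020-11-10.

2020-11-10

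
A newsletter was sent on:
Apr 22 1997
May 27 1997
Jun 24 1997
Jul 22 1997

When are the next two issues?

Aug 26 1997, Sep 23 1997

These are Tuesdays at 28- or 35-day spacing (35, 28, 28).
The pattern: 4th Tuesday of the month.
4th Tuesday of August 1997: Aug 26 1997.
September 1997 — 4th Tuesday is Sep 23 1997.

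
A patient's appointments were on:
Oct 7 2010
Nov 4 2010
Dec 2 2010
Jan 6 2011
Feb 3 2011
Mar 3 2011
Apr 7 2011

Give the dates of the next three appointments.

May 5 2011, Jun 2 2011, Jul 7 2011

These are Thursdays at 28- or 35-day spacing (28, 28, 35, 28, 28, 35).
The pattern: 1st Thursday of the month.
May 2011 — 1st Thursday is May 5 2011.
1st Thursday of June 2011: Jun 2 2011.
July 2011 — 1st Thursday is Jul 7 2011.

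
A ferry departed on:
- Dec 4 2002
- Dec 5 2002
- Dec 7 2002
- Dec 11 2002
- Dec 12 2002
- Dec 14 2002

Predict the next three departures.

Dec 18 2002, Dec 19 2002, Dec 21 2002

Gaps: 1, 2, 4, 1, 2 days — not constant, but cyclic with period 3.
The events fall on every Wednesday, Thursday and Saturday.
The following Wednesday is Dec 18 2002.
The following Thursday is Dec 19 2002.
Next Saturday: Dec 21 2002.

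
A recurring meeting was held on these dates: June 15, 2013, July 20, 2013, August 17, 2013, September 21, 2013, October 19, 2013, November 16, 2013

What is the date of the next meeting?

These are Saturdays at 28- or 35-day spacing (35, 28, 35, 28, 28).
The pattern: 3rd Saturday of the month.
December 2013 — 3rd Saturday is December 21, 2013.

December 21, 2013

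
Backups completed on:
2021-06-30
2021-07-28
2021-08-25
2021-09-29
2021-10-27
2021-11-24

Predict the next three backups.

These are Wednesdays with 28, 28, 35, 28, 28-day gaps.
Each is the final Wednesday of its month — 2021-06-30 is past the 28th, so '4th Wednesday' doesn't fit.
Last Wednesday of December 2021: 2021-12-29.
January 2022 ends with Wednesday 2022-01-26.
Last Wednesday of February 2022: 2022-02-23.

2021-12-29, 2022-01-26, 2022-02-23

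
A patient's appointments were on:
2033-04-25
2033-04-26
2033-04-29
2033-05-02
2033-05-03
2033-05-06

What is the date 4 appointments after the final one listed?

2033-05-16

The gap pattern 1, 3, 3, 1, 3 repeats every 3 events.
These are the Mondays, Tuesdays and Fridays of each week.
Next Monday: 2033-05-09.
The following Tuesday is 2033-05-10.
The following Friday is 2033-05-13.
The following Monday is 2033-05-16.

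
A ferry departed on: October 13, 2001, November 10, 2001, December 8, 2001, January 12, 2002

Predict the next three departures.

February 9, 2002; March 9, 2002; April 13, 2002

All dates are Saturdays, 28, 28, 35 days apart.
Specifically, the 2nd Saturday of each month.
2nd Saturday of February 2002: February 9, 2002.
2nd Saturday of March 2002: March 9, 2002.
2nd Saturday of April 2002: April 13, 2002.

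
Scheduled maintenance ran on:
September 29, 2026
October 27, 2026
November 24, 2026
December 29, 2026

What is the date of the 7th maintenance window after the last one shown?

These are Tuesdays with 28, 28, 35-day gaps.
Each is the final Tuesday of its month — September 29, 2026 is past the 28th, so '4th Tuesday' doesn't fit.
January 2027 ends with Tuesday January 26, 2027.
February 2027 ends with Tuesday February 23, 2027.
March 2027 ends with Tuesday March 30, 2027.
Last Tuesday of April 2027: April 27, 2027.
May 2027 ends with Tuesday May 25, 2027.
Last Tuesday of June 2027: June 29, 2027.
July 2027 ends with Tuesday July 27, 2027.

July 27, 2027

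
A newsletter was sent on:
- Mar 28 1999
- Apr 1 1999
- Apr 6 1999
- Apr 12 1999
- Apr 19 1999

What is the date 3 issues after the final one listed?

May 16 1999

Intervals are 4, 5, 6, 7 days — an arithmetic progression with common difference 1.
Next gap: 8 days. Apr 19 1999 + 8 days = Apr 27 1999.
Next gap: 9 days. Apr 27 1999 + 9 days = May 6 1999.
Next gap: 10 days. May 6 1999 + 10 days = May 16 1999.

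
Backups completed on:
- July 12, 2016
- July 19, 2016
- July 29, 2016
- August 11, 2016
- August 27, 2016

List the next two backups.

September 15, 2016; October 7, 2016

Gaps: 7, 10, 13, 16 days — each gap is 3 larger than the previous one.
Next gap: 19 days. August 27, 2016 + 19 days = September 15, 2016.
Next gap: 22 days. September 15, 2016 + 22 days = October 7, 2016.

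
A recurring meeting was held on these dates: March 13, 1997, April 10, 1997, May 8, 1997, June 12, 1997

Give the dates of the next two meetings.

July 10, 1997; August 14, 1997

These are Thursdays at 28- or 35-day spacing (28, 28, 35).
The pattern: 2nd Thursday of the month.
2nd Thursday of July 1997: July 10, 1997.
2nd Thursday of August 1997: August 14, 1997.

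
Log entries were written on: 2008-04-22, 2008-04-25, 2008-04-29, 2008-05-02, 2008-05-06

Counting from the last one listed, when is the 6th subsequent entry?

2008-05-27

The gap pattern 3, 4, 3, 4 repeats every 2 events.
These are the Tuesdays and Fridays of each week.
Next Friday: 2008-05-09.
The following Tuesday is 2008-05-13.
The following Friday is 2008-05-16.
Next Tuesday: 2008-05-20.
The following Friday is 2008-05-23.
The following Tuesday is 2008-05-27.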